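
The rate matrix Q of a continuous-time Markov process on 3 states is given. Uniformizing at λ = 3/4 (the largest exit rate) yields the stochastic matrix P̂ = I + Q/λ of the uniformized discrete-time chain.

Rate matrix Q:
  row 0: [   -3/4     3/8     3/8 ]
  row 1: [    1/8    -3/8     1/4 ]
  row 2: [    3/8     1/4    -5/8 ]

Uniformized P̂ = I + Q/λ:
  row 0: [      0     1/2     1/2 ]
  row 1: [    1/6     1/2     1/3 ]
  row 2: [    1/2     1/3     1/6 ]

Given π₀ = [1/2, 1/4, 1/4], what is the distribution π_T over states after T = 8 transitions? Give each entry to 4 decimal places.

t=0: π = [0.5000, 0.2500, 0.2500]
t=1: π = [0.1667, 0.4583, 0.3750]
t=2: π = [0.2639, 0.4375, 0.2986]
t=3: π = [0.2222, 0.4502, 0.3275]
t=4: π = [0.2388, 0.4454, 0.3158]
t=5: π = [0.2321, 0.4474, 0.3205]
t=6: π = [0.2348, 0.4466, 0.3186]
t=7: π = [0.2337, 0.4469, 0.3194]
t=8: π = [0.2342, 0.4468, 0.3191]

π = [0.2342, 0.4468, 0.3191]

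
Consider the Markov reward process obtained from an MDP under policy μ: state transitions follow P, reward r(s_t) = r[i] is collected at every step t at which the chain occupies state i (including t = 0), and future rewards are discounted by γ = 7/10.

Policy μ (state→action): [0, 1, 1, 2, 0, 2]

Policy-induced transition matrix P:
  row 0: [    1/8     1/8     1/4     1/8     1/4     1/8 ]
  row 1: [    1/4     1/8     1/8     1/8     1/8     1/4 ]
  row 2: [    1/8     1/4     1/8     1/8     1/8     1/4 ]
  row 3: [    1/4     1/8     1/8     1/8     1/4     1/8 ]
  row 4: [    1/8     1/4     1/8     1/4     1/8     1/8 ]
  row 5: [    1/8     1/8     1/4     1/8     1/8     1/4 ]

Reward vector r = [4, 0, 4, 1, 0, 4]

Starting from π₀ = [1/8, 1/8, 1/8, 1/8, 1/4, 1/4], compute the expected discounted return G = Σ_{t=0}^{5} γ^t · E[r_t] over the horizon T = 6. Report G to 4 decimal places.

G = 6.4630

t=0: π = [0.1250, 0.1250, 0.1250, 0.1250, 0.2500, 0.2500], E[r] = 2.1250, γ^t·E[r] = 2.125000, running G = 2.125000
t=1: π = [0.1563, 0.1719, 0.1719, 0.1563, 0.1563, 0.1875], E[r] = 2.2188, γ^t·E[r] = 1.553125, running G = 3.678125
t=2: π = [0.1660, 0.1660, 0.1680, 0.1445, 0.1641, 0.1914], E[r] = 2.2461, γ^t·E[r] = 1.100586, running G = 4.778711
t=3: π = [0.1638, 0.1665, 0.1697, 0.1455, 0.1638, 0.1907], E[r] = 2.2422, γ^t·E[r] = 0.769070, running G = 5.547781
t=4: π = [0.1640, 0.1667, 0.1693, 0.1455, 0.1637, 0.1909], E[r] = 2.2422, γ^t·E[r] = 0.538342, running G = 6.086123
t=5: π = [0.1640, 0.1666, 0.1694, 0.1455, 0.1637, 0.1909], E[r] = 2.2424, γ^t·E[r] = 0.376880, running G = 6.463003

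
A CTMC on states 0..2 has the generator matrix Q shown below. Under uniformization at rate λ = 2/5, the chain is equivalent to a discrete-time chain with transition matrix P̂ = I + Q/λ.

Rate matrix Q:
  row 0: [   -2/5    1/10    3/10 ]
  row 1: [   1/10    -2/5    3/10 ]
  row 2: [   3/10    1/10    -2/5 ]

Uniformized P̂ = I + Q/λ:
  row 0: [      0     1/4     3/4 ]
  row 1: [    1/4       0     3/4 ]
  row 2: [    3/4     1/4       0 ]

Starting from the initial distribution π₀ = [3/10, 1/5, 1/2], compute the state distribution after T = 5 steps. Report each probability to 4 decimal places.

π = [0.3884, 0.2000, 0.4116]

t=0: π = [0.3000, 0.2000, 0.5000]
t=1: π = [0.4250, 0.2000, 0.3750]
t=2: π = [0.3313, 0.2000, 0.4688]
t=3: π = [0.4016, 0.2000, 0.3984]
t=4: π = [0.3488, 0.2000, 0.4512]
t=5: π = [0.3884, 0.2000, 0.4116]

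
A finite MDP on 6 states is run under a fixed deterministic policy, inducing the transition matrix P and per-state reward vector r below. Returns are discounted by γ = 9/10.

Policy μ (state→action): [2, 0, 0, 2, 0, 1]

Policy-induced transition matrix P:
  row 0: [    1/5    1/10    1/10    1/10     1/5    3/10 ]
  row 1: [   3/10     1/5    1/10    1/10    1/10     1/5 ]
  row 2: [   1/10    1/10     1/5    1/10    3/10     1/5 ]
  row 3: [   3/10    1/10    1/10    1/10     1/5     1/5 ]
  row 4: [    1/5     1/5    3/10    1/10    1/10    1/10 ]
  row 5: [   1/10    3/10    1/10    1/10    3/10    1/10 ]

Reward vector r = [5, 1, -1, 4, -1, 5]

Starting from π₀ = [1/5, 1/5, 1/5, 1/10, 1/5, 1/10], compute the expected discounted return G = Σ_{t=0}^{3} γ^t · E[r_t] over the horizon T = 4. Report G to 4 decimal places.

t=0: π = [0.2000, 0.2000, 0.2000, 0.1000, 0.2000, 0.1000], E[r] = 1.7000, γ^t·E[r] = 1.700000, running G = 1.700000
t=1: π = [0.2000, 0.1600, 0.1600, 0.1000, 0.1900, 0.1900], E[r] = 2.1600, γ^t·E[r] = 1.944000, running G = 3.644000
t=2: π = [0.1910, 0.1730, 0.1540, 0.1000, 0.2000, 0.1820], E[r] = 2.0840, γ^t·E[r] = 1.688040, running G = 5.332040
t=3: π = [0.1937, 0.1737, 0.1554, 0.1000, 0.1963, 0.1809], E[r] = 2.0950, γ^t·E[r] = 1.527255, running G = 6.859295

G = 6.8593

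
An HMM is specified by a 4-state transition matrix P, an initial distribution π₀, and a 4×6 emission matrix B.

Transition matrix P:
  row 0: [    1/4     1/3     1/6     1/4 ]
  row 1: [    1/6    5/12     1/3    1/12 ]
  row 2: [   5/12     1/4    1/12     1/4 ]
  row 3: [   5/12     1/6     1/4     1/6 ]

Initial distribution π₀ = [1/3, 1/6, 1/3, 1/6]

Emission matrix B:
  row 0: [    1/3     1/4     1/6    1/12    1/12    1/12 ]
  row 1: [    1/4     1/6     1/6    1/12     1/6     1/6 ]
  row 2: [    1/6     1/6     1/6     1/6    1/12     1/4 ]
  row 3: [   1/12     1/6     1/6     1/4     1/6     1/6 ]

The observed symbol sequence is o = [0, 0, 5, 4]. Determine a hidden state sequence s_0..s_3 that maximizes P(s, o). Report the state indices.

path = [0, 1, 1, 1]

t=0: δ = [1.111e-01, 4.167e-02, 5.556e-02, 1.389e-02]  (obs o_0=0)
t=1: δ = [9.259e-03, 9.259e-03, 3.086e-03, 2.315e-03]  ψ = [0, 0, 0, 0]  (obs o_1=0)
t=2: δ = [1.929e-04, 6.430e-04, 7.716e-04, 3.858e-04]  ψ = [0, 1, 1, 0]  (obs o_2=5)
t=3: δ = [2.679e-05, 4.465e-05, 1.786e-05, 3.215e-05]  ψ = [2, 1, 1, 2]  (obs o_3=4)
backtrack: best end state = 1; path = [0, 1, 1, 1]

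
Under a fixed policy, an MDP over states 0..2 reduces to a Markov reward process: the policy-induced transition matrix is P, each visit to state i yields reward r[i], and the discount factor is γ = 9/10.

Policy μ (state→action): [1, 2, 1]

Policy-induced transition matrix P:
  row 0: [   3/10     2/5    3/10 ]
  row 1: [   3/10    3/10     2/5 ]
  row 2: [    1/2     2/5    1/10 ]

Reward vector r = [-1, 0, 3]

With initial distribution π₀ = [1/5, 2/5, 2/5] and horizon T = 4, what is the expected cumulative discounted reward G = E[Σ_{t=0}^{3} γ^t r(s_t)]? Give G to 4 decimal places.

G = 2.1164

t=0: π = [0.2000, 0.4000, 0.4000], E[r] = 1.0000, γ^t·E[r] = 1.000000, running G = 1.000000
t=1: π = [0.3800, 0.3600, 0.2600], E[r] = 0.4000, γ^t·E[r] = 0.360000, running G = 1.360000
t=2: π = [0.3520, 0.3640, 0.2840], E[r] = 0.5000, γ^t·E[r] = 0.405000, running G = 1.765000
t=3: π = [0.3568, 0.3636, 0.2796], E[r] = 0.4820, γ^t·E[r] = 0.351378, running G = 2.116378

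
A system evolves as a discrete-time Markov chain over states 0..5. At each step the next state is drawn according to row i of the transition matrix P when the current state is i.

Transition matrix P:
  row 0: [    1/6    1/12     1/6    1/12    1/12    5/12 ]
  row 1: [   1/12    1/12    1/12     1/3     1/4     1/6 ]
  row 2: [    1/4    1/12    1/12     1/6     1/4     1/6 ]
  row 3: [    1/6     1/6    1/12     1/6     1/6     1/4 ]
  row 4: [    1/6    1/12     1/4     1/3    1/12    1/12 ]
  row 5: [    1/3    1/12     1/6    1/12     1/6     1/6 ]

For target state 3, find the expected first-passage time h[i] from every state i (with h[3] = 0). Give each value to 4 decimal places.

First-step conditioning: h[3] = 0; for i ≠ 3, h[i] = 1 + Σ_k P[i][k]·h[k].
  h[0] = 1 + 1/6·h[0] + 1/12·h[1] + 1/6·h[2] + 1/12·h[4] + 5/12·h[5]
  h[1] = 1 + 1/12·h[0] + 1/12·h[1] + 1/12·h[2] + 1/4·h[4] + 1/6·h[5]
  h[2] = 1 + 1/4·h[0] + 1/12·h[1] + 1/12·h[2] + 1/4·h[4] + 1/6·h[5]
  h[4] = 1 + 1/6·h[0] + 1/12·h[1] + 1/4·h[2] + 1/12·h[4] + 1/12·h[5]
  h[5] = 1 + 1/3·h[0] + 1/12·h[1] + 1/6·h[2] + 1/6·h[4] + 1/6·h[5]
Solving the 5×5 linear system over states ≠ 3 gives exactly h = [3096/475, 24564/5225, 6048/1045, 0, 25416/5225, 6696/1045] (h[3] = 0 is the target).

h = [6.5179, 4.7012, 5.7876, 0.0000, 4.8643, 6.4077]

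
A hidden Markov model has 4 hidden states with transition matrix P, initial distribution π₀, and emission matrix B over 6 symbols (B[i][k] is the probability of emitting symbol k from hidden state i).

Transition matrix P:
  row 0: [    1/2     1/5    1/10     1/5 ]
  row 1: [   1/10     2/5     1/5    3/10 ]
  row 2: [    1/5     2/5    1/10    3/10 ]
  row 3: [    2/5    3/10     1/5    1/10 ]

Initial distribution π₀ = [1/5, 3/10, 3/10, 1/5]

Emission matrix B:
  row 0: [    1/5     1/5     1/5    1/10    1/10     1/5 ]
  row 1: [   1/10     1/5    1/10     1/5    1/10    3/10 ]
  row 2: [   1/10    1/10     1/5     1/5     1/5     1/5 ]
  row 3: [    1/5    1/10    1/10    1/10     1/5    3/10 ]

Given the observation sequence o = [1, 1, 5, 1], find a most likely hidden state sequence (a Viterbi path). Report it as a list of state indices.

t=0: δ = [4.000e-02, 6.000e-02, 3.000e-02, 2.000e-02]  (obs o_0=1)
t=1: δ = [4.000e-03, 4.800e-03, 1.200e-03, 1.800e-03]  ψ = [0, 1, 1, 1]  (obs o_1=1)
t=2: δ = [4.000e-04, 5.760e-04, 1.920e-04, 4.320e-04]  ψ = [0, 1, 1, 1]  (obs o_2=5)
t=3: δ = [4.000e-05, 4.608e-05, 1.152e-05, 1.728e-05]  ψ = [0, 1, 1, 1]  (obs o_3=1)
backtrack: best end state = 1; path = [1, 1, 1, 1]

path = [1, 1, 1, 1]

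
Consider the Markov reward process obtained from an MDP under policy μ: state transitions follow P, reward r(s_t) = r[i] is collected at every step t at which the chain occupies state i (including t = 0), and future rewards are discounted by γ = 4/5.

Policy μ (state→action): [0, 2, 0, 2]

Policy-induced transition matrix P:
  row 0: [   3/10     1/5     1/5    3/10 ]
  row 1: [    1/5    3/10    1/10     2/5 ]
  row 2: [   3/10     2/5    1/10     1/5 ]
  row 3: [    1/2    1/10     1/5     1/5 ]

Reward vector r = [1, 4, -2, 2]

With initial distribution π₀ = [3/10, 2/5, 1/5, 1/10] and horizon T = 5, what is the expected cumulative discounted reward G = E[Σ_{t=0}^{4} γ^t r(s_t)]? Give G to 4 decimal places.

t=0: π = [0.3000, 0.4000, 0.2000, 0.1000], E[r] = 1.7000, γ^t·E[r] = 1.700000, running G = 1.700000
t=1: π = [0.2800, 0.2700, 0.1400, 0.3100], E[r] = 1.7000, γ^t·E[r] = 1.360000, running G = 3.060000
t=2: π = [0.3350, 0.2240, 0.1590, 0.2820], E[r] = 1.4770, γ^t·E[r] = 0.945280, running G = 4.005280
t=3: π = [0.3340, 0.2260, 0.1617, 0.2783], E[r] = 1.4712, γ^t·E[r] = 0.753254, running G = 4.758534
t=4: π = [0.3331, 0.2271, 0.1612, 0.2786], E[r] = 1.4762, γ^t·E[r] = 0.604668, running G = 5.363202

G = 5.3632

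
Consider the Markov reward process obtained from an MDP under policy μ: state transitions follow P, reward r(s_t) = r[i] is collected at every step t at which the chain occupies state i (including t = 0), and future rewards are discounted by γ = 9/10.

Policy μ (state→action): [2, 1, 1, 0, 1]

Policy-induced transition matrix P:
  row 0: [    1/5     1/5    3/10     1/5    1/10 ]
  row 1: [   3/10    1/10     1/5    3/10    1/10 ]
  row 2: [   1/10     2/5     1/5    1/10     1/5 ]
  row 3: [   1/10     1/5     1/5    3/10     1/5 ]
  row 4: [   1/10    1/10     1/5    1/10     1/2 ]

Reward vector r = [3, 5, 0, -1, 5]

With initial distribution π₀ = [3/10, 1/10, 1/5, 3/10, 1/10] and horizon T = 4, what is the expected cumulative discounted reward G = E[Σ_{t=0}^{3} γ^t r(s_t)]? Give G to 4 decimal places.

G = 7.3730

t=0: π = [0.3000, 0.1000, 0.2000, 0.3000, 0.1000], E[r] = 1.6000, γ^t·E[r] = 1.600000, running G = 1.600000
t=1: π = [0.1500, 0.2200, 0.2300, 0.2100, 0.1900], E[r] = 2.2900, γ^t·E[r] = 2.061000, running G = 3.661000
t=2: π = [0.1590, 0.2050, 0.2150, 0.2010, 0.2200], E[r] = 2.4010, γ^t·E[r] = 1.944810, running G = 5.605810
t=3: π = [0.1569, 0.2005, 0.2159, 0.1971, 0.2296], E[r] = 2.4241, γ^t·E[r] = 1.767169, running G = 7.372979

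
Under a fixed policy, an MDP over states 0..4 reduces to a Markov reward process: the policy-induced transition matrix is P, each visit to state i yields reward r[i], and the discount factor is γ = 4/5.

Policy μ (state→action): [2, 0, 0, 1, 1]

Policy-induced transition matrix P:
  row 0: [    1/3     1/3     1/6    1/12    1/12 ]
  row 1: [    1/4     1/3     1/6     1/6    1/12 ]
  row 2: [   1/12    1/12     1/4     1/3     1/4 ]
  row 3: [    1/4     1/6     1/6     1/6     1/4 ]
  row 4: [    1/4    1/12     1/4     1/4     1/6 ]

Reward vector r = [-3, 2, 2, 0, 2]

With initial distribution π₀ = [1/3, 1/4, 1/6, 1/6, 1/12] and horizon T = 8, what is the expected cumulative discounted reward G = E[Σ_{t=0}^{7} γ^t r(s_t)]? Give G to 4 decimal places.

t=0: π = [0.3333, 0.2500, 0.1667, 0.1667, 0.0833], E[r] = 0.0000, γ^t·E[r] = 0.000000, running G = 0.000000
t=1: π = [0.2500, 0.2431, 0.1875, 0.1736, 0.1458], E[r] = 0.4028, γ^t·E[r] = 0.322222, running G = 0.322222
t=2: π = [0.2396, 0.2211, 0.1944, 0.1892, 0.1557], E[r] = 0.4236, γ^t·E[r] = 0.271111, running G = 0.593333
t=3: π = [0.2376, 0.2143, 0.1958, 0.1921, 0.1603], E[r] = 0.4280, γ^t·E[r] = 0.219160, running G = 0.812494
t=4: π = [0.2372, 0.2123, 0.1963, 0.1929, 0.1613], E[r] = 0.4285, γ^t·E[r] = 0.175509, running G = 0.988003
t=5: π = [0.2370, 0.2118, 0.1965, 0.1931, 0.1616], E[r] = 0.4287, γ^t·E[r] = 0.140463, running G = 1.128466
t=6: π = [0.2370, 0.2116, 0.1965, 0.1931, 0.1617], E[r] = 0.4287, γ^t·E[r] = 0.112382, running G = 1.240848
t=7: π = [0.2370, 0.2116, 0.1965, 0.1931, 0.1618], E[r] = 0.4287, γ^t·E[r] = 0.089908, running G = 1.330756

G = 1.3308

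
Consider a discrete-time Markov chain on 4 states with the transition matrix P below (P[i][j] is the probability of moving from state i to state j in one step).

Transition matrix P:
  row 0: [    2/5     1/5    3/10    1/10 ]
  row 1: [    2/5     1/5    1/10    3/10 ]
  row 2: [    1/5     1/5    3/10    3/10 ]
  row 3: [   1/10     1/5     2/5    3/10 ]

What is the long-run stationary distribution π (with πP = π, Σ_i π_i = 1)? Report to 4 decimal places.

Balance equations π_j = Σ_i π_i·P[i][j]:
  π_0 = 2/5·π_0 + 2/5·π_1 + 1/5·π_2 + 1/10·π_3
  π_1 = 1/5·π_0 + 1/5·π_1 + 1/5·π_2 + 1/5·π_3
  π_2 = 3/10·π_0 + 1/10·π_1 + 3/10·π_2 + 2/5·π_3
  normalize: π_0 + π_1 + π_2 + π_3 = 1
Solving the linear system gives exactly π = [7/26, 1/5, 37/130, 16/65].

π = [0.2692, 0.2000, 0.2846, 0.2462]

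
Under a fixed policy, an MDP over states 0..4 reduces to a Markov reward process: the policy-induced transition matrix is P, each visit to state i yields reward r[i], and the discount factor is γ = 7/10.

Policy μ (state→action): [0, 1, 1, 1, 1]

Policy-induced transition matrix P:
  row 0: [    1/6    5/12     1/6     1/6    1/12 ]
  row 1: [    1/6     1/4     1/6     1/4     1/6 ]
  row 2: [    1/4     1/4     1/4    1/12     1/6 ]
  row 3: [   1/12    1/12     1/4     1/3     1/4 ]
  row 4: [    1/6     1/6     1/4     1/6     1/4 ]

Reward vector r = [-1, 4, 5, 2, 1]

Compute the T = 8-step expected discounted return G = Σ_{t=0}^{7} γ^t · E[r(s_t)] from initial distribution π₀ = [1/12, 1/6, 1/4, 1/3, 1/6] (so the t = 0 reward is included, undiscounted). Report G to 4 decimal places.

G = 7.8304

t=0: π = [0.0833, 0.1667, 0.2500, 0.3333, 0.1667], E[r] = 2.6667, γ^t·E[r] = 2.666667, running G = 2.666667
t=1: π = [0.1597, 0.1944, 0.2292, 0.2153, 0.2014], E[r] = 2.3958, γ^t·E[r] = 1.677083, running G = 4.343750
t=2: π = [0.1678, 0.2240, 0.2205, 0.1997, 0.1881], E[r] = 2.4178, γ^t·E[r] = 1.184734, running G = 5.528484
t=3: π = [0.1684, 0.2290, 0.2174, 0.2002, 0.1850], E[r] = 2.4199, γ^t·E[r] = 0.830025, running G = 6.358509
t=4: π = [0.1681, 0.2293, 0.2169, 0.2010, 0.1847], E[r] = 2.4202, γ^t·E[r] = 0.581087, running G = 6.939596
t=5: π = [0.1680, 0.2291, 0.2169, 0.2012, 0.1848], E[r] = 2.4201, γ^t·E[r] = 0.406750, running G = 7.346346
t=6: π = [0.1680, 0.2291, 0.2169, 0.2012, 0.1848], E[r] = 2.4201, γ^t·E[r] = 0.284722, running G = 7.631068
t=7: π = [0.1680, 0.2291, 0.2169, 0.2012, 0.1848], E[r] = 2.4201, γ^t·E[r] = 0.199305, running G = 7.830372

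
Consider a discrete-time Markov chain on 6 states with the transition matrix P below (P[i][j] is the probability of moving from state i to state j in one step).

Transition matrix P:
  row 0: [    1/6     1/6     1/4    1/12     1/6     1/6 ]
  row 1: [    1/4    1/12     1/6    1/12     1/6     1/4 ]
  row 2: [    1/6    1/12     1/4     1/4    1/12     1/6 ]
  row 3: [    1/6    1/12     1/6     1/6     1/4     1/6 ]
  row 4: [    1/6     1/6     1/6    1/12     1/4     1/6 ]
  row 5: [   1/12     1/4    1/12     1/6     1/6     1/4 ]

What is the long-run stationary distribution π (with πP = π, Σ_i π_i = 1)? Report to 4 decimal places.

Balance equations π_j = Σ_i π_i·P[i][j]:
  π_0 = 1/6·π_0 + 1/4·π_1 + 1/6·π_2 + 1/6·π_3 + 1/6·π_4 + 1/12·π_5
  π_1 = 1/6·π_0 + 1/12·π_1 + 1/12·π_2 + 1/12·π_3 + 1/6·π_4 + 1/4·π_5
  π_2 = 1/4·π_0 + 1/6·π_1 + 1/4·π_2 + 1/6·π_3 + 1/6·π_4 + 1/12·π_5
  π_3 = 1/12·π_0 + 1/12·π_1 + 1/4·π_2 + 1/6·π_3 + 1/12·π_4 + 1/6·π_5
  π_4 = 1/6·π_0 + 1/6·π_1 + 1/12·π_2 + 1/4·π_3 + 1/4·π_4 + 1/6·π_5
  normalize: π_0 + π_1 + π_2 + π_3 + π_4 + π_5 = 1
Solving the linear system gives exactly π = [3351/20629, 14876/103145, 18449/103145, 14559/103145, 3680/20629, 20106/103145].

π = [0.1624, 0.1442, 0.1789, 0.1412, 0.1784, 0.1949]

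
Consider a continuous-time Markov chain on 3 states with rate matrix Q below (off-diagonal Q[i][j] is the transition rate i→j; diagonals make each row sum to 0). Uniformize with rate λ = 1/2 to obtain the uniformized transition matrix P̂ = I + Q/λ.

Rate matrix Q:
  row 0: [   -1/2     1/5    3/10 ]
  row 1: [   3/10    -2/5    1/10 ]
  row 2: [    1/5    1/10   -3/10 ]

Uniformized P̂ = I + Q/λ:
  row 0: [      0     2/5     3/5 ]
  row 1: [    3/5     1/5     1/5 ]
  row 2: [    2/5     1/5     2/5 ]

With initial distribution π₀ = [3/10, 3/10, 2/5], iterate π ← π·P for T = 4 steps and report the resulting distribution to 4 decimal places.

t=0: π = [0.3000, 0.3000, 0.4000]
t=1: π = [0.3400, 0.2600, 0.4000]
t=2: π = [0.3160, 0.2680, 0.4160]
t=3: π = [0.3272, 0.2632, 0.4096]
t=4: π = [0.3218, 0.2654, 0.4128]

π = [0.3218, 0.2654, 0.4128]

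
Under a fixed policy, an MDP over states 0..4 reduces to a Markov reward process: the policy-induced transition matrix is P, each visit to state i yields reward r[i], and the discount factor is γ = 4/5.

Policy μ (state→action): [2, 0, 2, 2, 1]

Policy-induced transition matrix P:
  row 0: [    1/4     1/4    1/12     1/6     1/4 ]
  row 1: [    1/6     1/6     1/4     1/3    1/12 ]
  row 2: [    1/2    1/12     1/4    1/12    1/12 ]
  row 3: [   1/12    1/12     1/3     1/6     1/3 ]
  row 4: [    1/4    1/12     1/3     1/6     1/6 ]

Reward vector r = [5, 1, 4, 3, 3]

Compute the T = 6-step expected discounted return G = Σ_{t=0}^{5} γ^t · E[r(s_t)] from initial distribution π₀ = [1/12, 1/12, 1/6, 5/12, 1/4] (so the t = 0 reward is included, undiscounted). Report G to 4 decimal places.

G = 12.6212

t=0: π = [0.0833, 0.0833, 0.1667, 0.4167, 0.2500], E[r] = 3.1667, γ^t·E[r] = 3.166667, running G = 3.166667
t=1: π = [0.2153, 0.1042, 0.2917, 0.1667, 0.2222], E[r] = 3.5139, γ^t·E[r] = 2.811111, running G = 5.977778
t=2: π = [0.2865, 0.1279, 0.2465, 0.1597, 0.1794], E[r] = 3.5637, γ^t·E[r] = 2.280741, running G = 8.258519
t=3: π = [0.2744, 0.1417, 0.2305, 0.1674, 0.1860], E[r] = 3.4958, γ^t·E[r] = 1.789827, running G = 10.048346
t=4: π = [0.2679, 0.1409, 0.2337, 0.1711, 0.1864], E[r] = 3.4878, γ^t·E[r] = 1.428606, running G = 11.476951
t=5: π = [0.2682, 0.1397, 0.2351, 0.1707, 0.1863], E[r] = 3.4920, γ^t·E[r] = 1.144274, running G = 12.621226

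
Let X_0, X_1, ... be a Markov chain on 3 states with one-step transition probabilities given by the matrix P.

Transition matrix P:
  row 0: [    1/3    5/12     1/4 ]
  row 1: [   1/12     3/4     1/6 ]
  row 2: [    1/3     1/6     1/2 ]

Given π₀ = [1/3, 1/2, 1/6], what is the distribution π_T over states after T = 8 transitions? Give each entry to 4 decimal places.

π = [0.2028, 0.5219, 0.2753]

t=0: π = [0.3333, 0.5000, 0.1667]
t=1: π = [0.2083, 0.5417, 0.2500]
t=2: π = [0.1979, 0.5347, 0.2674]
t=3: π = [0.1997, 0.5281, 0.2723]
t=4: π = [0.2013, 0.5246, 0.2741]
t=5: π = [0.2022, 0.5230, 0.2748]
t=6: π = [0.2026, 0.5223, 0.2751]
t=7: π = [0.2028, 0.5220, 0.2753]
t=8: π = [0.2028, 0.5219, 0.2753]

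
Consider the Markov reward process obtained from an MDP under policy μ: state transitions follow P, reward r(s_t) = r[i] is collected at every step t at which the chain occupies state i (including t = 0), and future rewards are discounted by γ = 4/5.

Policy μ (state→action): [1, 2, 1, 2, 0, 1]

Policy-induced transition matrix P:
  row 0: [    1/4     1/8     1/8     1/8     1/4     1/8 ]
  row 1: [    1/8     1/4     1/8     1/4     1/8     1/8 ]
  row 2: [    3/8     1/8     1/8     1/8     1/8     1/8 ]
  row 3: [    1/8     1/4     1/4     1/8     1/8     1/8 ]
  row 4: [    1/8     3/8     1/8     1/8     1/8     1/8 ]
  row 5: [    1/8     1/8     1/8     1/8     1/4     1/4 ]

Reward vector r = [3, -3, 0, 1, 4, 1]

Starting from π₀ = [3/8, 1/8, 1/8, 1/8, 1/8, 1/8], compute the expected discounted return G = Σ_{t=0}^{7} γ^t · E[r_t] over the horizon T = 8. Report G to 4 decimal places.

t=0: π = [0.3750, 0.1250, 0.1250, 0.1250, 0.1250, 0.1250], E[r] = 1.5000, γ^t·E[r] = 1.500000, running G = 1.500000
t=1: π = [0.2031, 0.1875, 0.1406, 0.1406, 0.1875, 0.1406], E[r] = 1.0781, γ^t·E[r] = 0.862500, running G = 2.362500
t=2: π = [0.1855, 0.2129, 0.1426, 0.1484, 0.1680, 0.1426], E[r] = 0.8809, γ^t·E[r] = 0.563750, running G = 2.926250
t=3: π = [0.1838, 0.2122, 0.1436, 0.1516, 0.1660, 0.1428], E[r] = 0.8735, γ^t·E[r] = 0.447250, running G = 3.373500
t=4: π = [0.1839, 0.2120, 0.1440, 0.1515, 0.1658, 0.1429], E[r] = 0.8734, γ^t·E[r] = 0.357738, running G = 3.731238
t=5: π = [0.1840, 0.2119, 0.1439, 0.1515, 0.1658, 0.1429], E[r] = 0.8739, γ^t·E[r] = 0.286374, running G = 4.017611
t=6: π = [0.1840, 0.2119, 0.1439, 0.1515, 0.1659, 0.1429], E[r] = 0.8741, γ^t·E[r] = 0.229127, running G = 4.246738
t=7: π = [0.1840, 0.2119, 0.1439, 0.1515, 0.1659, 0.1429], E[r] = 0.8741, γ^t·E[r] = 0.183302, running G = 4.430041

G = 4.4300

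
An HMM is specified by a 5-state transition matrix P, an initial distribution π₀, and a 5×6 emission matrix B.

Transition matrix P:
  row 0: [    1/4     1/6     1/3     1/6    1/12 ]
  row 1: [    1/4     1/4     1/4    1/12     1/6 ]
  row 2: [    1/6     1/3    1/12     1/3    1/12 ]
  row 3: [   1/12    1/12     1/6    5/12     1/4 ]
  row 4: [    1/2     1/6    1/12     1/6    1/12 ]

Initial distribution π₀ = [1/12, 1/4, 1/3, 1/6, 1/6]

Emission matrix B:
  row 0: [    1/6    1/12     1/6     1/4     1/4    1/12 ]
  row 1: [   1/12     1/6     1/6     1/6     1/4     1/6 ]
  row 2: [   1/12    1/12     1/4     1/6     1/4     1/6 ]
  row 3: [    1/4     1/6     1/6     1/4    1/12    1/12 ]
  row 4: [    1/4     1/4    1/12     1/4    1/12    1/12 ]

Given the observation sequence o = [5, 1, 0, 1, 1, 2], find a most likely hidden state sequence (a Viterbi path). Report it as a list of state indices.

path = [2, 3, 3, 3, 4, 0]

t=0: δ = [6.944e-03, 4.167e-02, 5.556e-02, 1.389e-02, 1.389e-02]  (obs o_0=5)
t=1: δ = [8.681e-04, 3.086e-03, 8.681e-04, 3.086e-03, 1.736e-03]  ψ = [1, 2, 1, 2, 1]  (obs o_1=1)
t=2: δ = [1.447e-04, 6.430e-05, 6.430e-05, 3.215e-04, 1.929e-04]  ψ = [4, 1, 1, 3, 3]  (obs o_2=0)
t=3: δ = [8.038e-06, 5.358e-06, 4.465e-06, 2.233e-05, 2.009e-05]  ψ = [4, 4, 3, 3, 3]  (obs o_3=1)
t=4: δ = [8.372e-07, 5.582e-07, 3.101e-07, 1.550e-06, 1.395e-06]  ψ = [4, 4, 3, 3, 3]  (obs o_4=1)
t=5: δ = [1.163e-07, 3.876e-08, 6.977e-08, 1.077e-07, 3.230e-08]  ψ = [4, 4, 0, 3, 3]  (obs o_5=2)
backtrack: best end state = 0; path = [2, 3, 3, 3, 4, 0]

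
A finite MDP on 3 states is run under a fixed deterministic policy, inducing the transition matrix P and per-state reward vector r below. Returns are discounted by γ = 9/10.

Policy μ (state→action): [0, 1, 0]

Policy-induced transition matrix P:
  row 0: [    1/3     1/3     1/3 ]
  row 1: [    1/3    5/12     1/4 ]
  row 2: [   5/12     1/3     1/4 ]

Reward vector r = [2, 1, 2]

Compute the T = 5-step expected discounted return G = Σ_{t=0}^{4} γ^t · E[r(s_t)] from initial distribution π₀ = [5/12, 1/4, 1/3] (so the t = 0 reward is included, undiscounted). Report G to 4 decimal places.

t=0: π = [0.4167, 0.2500, 0.3333], E[r] = 1.7500, γ^t·E[r] = 1.750000, running G = 1.750000
t=1: π = [0.3611, 0.3542, 0.2847], E[r] = 1.6458, γ^t·E[r] = 1.481250, running G = 3.231250
t=2: π = [0.3571, 0.3628, 0.2801], E[r] = 1.6372, γ^t·E[r] = 1.326094, running G = 4.557344
t=3: π = [0.3567, 0.3636, 0.2798], E[r] = 1.6364, γ^t·E[r] = 1.192957, running G = 5.750301
t=4: π = [0.3566, 0.3636, 0.2797], E[r] = 1.6364, γ^t·E[r] = 1.073622, running G = 6.823923

G = 6.8239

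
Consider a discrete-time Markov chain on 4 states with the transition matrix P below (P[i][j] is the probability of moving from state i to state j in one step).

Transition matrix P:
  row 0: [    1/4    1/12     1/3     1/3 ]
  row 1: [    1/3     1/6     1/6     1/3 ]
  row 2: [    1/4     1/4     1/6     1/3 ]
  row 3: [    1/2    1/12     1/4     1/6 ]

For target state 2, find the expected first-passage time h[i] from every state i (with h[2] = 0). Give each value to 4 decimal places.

h = [3.3971, 4.0147, 0.0000, 3.6397]

First-step conditioning: h[2] = 0; for i ≠ 2, h[i] = 1 + Σ_k P[i][k]·h[k].
  h[0] = 1 + 1/4·h[0] + 1/12·h[1] + 1/3·h[3]
  h[1] = 1 + 1/3·h[0] + 1/6·h[1] + 1/3·h[3]
  h[3] = 1 + 1/2·h[0] + 1/12·h[1] + 1/6·h[3]
Solving the 3×3 linear system over states ≠ 2 gives exactly h = [231/68, 273/68, 0, 495/136] (h[2] = 0 is the target).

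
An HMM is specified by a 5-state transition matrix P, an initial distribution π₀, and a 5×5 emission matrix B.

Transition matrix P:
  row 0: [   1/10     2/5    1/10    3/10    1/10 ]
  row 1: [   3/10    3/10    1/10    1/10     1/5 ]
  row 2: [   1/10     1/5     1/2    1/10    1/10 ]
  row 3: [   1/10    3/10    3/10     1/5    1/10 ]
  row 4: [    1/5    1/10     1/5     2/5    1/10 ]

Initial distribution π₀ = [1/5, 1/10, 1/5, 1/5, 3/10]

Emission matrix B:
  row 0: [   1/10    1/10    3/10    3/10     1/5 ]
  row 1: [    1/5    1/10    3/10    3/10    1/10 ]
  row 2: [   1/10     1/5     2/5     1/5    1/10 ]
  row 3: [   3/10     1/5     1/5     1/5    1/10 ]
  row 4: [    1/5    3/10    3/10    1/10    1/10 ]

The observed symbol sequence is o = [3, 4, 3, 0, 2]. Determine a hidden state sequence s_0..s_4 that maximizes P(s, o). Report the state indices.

path = [0, 1, 0, 3, 2]

t=0: δ = [6.000e-02, 3.000e-02, 4.000e-02, 4.000e-02, 3.000e-02]  (obs o_0=3)
t=1: δ = [1.800e-03, 2.400e-03, 2.000e-03, 1.800e-03, 6.000e-04]  ψ = [1, 0, 2, 0, 0]  (obs o_1=4)
t=2: δ = [2.160e-04, 2.160e-04, 2.000e-04, 1.080e-04, 4.800e-05]  ψ = [1, 0, 2, 0, 1]  (obs o_2=3)
t=3: δ = [6.480e-06, 1.728e-05, 1.000e-05, 1.944e-05, 8.640e-06]  ψ = [1, 0, 2, 0, 1]  (obs o_3=0)
t=4: δ = [1.555e-06, 1.750e-06, 2.333e-06, 7.776e-07, 1.037e-06]  ψ = [1, 3, 3, 3, 1]  (obs o_4=2)
backtrack: best end state = 2; path = [0, 1, 0, 3, 2]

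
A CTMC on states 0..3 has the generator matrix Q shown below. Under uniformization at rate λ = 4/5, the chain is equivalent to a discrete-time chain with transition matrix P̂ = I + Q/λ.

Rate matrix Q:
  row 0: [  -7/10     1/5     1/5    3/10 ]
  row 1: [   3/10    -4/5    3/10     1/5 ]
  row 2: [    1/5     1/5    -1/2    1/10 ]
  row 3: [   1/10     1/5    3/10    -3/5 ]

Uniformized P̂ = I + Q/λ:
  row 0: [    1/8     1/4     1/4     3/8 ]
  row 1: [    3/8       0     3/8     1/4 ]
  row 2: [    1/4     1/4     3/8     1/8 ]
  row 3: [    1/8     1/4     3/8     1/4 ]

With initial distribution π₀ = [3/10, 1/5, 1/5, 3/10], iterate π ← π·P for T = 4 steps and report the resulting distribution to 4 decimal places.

t=0: π = [0.3000, 0.2000, 0.2000, 0.3000]
t=1: π = [0.2000, 0.2000, 0.3375, 0.2625]
t=2: π = [0.2172, 0.2000, 0.3500, 0.2328]
t=3: π = [0.2188, 0.2000, 0.3479, 0.2334]
t=4: π = [0.2185, 0.2000, 0.3477, 0.2339]

π = [0.2185, 0.2000, 0.3477, 0.2339]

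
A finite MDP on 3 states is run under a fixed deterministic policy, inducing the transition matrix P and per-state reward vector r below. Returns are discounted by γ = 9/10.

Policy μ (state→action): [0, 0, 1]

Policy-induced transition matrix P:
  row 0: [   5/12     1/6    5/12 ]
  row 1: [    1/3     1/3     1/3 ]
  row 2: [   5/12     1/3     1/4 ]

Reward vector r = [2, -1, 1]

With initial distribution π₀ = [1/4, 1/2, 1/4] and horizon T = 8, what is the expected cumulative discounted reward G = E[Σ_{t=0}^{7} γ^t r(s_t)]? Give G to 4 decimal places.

G = 4.2157

t=0: π = [0.2500, 0.5000, 0.2500], E[r] = 0.2500, γ^t·E[r] = 0.250000, running G = 0.250000
t=1: π = [0.3750, 0.2917, 0.3333], E[r] = 0.7917, γ^t·E[r] = 0.712500, running G = 0.962500
t=2: π = [0.3924, 0.2708, 0.3368], E[r] = 0.8507, γ^t·E[r] = 0.689063, running G = 1.651563
t=3: π = [0.3941, 0.2679, 0.3380], E[r] = 0.8582, γ^t·E[r] = 0.625641, running G = 2.277203
t=4: π = [0.3943, 0.2677, 0.3380], E[r] = 0.8590, γ^t·E[r] = 0.563614, running G = 2.840818
t=5: π = [0.3944, 0.2676, 0.3380], E[r] = 0.8591, γ^t·E[r] = 0.507315, running G = 3.348132
t=6: π = [0.3944, 0.2676, 0.3380], E[r] = 0.8592, γ^t·E[r] = 0.456589, running G = 3.804722
t=7: π = [0.3944, 0.2676, 0.3380], E[r] = 0.8592, γ^t·E[r] = 0.410931, running G = 4.215653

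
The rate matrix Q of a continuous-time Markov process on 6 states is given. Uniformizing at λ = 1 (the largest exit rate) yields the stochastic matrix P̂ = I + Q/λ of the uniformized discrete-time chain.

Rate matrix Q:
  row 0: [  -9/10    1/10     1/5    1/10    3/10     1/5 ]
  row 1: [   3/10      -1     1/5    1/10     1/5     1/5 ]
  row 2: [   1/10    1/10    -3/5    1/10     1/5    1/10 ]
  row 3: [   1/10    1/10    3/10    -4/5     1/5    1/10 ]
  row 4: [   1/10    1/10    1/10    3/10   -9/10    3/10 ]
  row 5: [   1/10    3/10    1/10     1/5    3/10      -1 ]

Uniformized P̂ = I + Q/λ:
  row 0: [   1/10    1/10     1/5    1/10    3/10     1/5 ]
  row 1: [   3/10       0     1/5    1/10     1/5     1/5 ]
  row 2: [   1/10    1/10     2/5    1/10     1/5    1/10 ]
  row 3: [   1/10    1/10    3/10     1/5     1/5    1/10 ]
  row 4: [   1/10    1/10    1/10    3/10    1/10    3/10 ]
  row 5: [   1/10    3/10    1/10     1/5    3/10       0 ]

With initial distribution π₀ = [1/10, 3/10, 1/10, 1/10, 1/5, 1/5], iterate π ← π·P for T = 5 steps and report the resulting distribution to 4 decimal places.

π = [0.1237, 0.1182, 0.2270, 0.1738, 0.2067, 0.1505]

t=0: π = [0.1000, 0.3000, 0.1000, 0.1000, 0.2000, 0.2000]
t=1: π = [0.1600, 0.1100, 0.1900, 0.1700, 0.2100, 0.1600]
t=2: π = [0.1220, 0.1210, 0.2180, 0.1750, 0.2110, 0.1530]
t=3: π = [0.1242, 0.1185, 0.2247, 0.1750, 0.2064, 0.1512]
t=4: π = [0.1237, 0.1184, 0.2267, 0.1739, 0.2069, 0.1504]
t=5: π = [0.1237, 0.1182, 0.2270, 0.1738, 0.2067, 0.1505]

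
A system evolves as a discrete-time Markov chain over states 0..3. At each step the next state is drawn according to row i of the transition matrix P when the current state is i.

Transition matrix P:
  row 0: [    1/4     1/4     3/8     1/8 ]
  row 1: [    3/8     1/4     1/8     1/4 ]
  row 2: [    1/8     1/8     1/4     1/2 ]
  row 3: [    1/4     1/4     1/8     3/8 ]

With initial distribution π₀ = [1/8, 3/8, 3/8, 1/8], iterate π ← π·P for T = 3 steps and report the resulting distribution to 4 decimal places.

t=0: π = [0.1250, 0.3750, 0.3750, 0.1250]
t=1: π = [0.2500, 0.2031, 0.2031, 0.3438]
t=2: π = [0.2500, 0.2246, 0.2129, 0.3125]
t=3: π = [0.2515, 0.2234, 0.2141, 0.3110]

π = [0.2515, 0.2234, 0.2141, 0.3110]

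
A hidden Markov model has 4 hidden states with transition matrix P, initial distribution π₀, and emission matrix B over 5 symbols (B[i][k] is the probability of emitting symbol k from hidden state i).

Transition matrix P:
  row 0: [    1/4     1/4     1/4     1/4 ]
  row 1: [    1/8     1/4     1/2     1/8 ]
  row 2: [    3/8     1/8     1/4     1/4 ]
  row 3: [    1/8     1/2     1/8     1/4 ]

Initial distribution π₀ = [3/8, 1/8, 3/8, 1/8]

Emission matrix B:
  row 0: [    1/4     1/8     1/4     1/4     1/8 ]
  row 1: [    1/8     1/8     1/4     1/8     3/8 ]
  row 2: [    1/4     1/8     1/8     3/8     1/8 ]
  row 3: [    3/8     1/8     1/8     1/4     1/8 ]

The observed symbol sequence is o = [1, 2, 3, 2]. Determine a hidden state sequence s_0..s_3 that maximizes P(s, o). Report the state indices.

path = [0, 1, 2, 0]

t=0: δ = [4.688e-02, 1.562e-02, 4.688e-02, 1.562e-02]  (obs o_0=1)
t=1: δ = [4.395e-03, 2.930e-03, 1.465e-03, 1.465e-03]  ψ = [2, 0, 0, 0]  (obs o_1=2)
t=2: δ = [2.747e-04, 1.373e-04, 5.493e-04, 2.747e-04]  ψ = [0, 0, 1, 0]  (obs o_2=3)
t=3: δ = [5.150e-05, 3.433e-05, 1.717e-05, 1.717e-05]  ψ = [2, 3, 2, 2]  (obs o_3=2)
backtrack: best end state = 0; path = [0, 1, 2, 0]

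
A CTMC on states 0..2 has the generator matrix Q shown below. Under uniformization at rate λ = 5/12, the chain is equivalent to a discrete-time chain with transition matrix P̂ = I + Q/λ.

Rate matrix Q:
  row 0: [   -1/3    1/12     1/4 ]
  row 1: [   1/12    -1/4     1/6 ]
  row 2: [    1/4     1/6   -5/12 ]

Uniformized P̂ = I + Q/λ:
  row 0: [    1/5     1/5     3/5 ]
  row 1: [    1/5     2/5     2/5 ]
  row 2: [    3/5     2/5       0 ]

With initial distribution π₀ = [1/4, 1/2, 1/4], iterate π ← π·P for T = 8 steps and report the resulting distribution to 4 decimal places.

t=0: π = [0.2500, 0.5000, 0.2500]
t=1: π = [0.3000, 0.3500, 0.3500]
t=2: π = [0.3400, 0.3400, 0.3200]
t=3: π = [0.3280, 0.3320, 0.3400]
t=4: π = [0.3360, 0.3344, 0.3296]
t=5: π = [0.3318, 0.3328, 0.3354]
t=6: π = [0.3341, 0.3336, 0.3322]
t=7: π = [0.3329, 0.3332, 0.3339]
t=8: π = [0.3336, 0.3334, 0.3330]

π = [0.3336, 0.3334, 0.3330]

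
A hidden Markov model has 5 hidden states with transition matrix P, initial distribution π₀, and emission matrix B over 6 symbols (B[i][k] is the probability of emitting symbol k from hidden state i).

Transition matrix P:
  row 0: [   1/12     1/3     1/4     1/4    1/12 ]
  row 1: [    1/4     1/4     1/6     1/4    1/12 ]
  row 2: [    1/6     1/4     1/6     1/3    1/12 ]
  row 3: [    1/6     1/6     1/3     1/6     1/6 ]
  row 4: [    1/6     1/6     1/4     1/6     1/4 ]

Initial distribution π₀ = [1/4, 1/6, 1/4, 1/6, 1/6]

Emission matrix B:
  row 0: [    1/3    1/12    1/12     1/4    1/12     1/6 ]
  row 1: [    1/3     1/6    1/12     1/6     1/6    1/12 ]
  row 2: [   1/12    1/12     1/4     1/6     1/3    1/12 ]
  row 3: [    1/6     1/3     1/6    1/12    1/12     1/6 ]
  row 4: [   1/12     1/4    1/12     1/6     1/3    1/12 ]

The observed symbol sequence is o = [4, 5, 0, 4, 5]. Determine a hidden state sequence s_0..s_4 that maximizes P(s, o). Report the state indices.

path = [2, 3, 0, 2, 3]

t=0: δ = [2.083e-02, 2.778e-02, 8.333e-02, 1.389e-02, 5.556e-02]  (obs o_0=4)
t=1: δ = [2.315e-03, 1.736e-03, 1.157e-03, 4.630e-03, 1.157e-03]  ψ = [2, 2, 2, 2, 4]  (obs o_1=5)
t=2: δ = [2.572e-04, 2.572e-04, 1.286e-04, 1.286e-04, 6.430e-05]  ψ = [3, 0, 3, 3, 3]  (obs o_2=0)
t=3: δ = [5.358e-06, 1.429e-05, 2.143e-05, 5.358e-06, 7.144e-06]  ψ = [1, 0, 0, 0, 0]  (obs o_3=4)
t=4: δ = [5.954e-07, 4.465e-07, 2.977e-07, 1.191e-06, 1.488e-07]  ψ = [1, 2, 2, 2, 2]  (obs o_4=5)
backtrack: best end state = 3; path = [2, 3, 0, 2, 3]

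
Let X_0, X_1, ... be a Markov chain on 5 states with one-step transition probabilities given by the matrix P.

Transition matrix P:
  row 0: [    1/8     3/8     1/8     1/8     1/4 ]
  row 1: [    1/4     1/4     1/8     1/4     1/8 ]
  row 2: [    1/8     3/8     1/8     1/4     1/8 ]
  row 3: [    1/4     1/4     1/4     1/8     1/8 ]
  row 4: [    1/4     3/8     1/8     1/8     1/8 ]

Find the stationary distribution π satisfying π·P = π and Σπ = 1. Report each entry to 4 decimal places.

π = [0.2058, 0.3130, 0.1478, 0.1826, 0.1507]

Balance equations π_j = Σ_i π_i·P[i][j]:
  π_0 = 1/8·π_0 + 1/4·π_1 + 1/8·π_2 + 1/4·π_3 + 1/4·π_4
  π_1 = 3/8·π_0 + 1/4·π_1 + 3/8·π_2 + 1/4·π_3 + 3/8·π_4
  π_2 = 1/8·π_0 + 1/8·π_1 + 1/8·π_2 + 1/4·π_3 + 1/8·π_4
  π_3 = 1/8·π_0 + 1/4·π_1 + 1/4·π_2 + 1/8·π_3 + 1/8·π_4
  normalize: π_0 + π_1 + π_2 + π_3 + π_4 = 1
Solving the linear system gives exactly π = [71/345, 36/115, 17/115, 21/115, 52/345].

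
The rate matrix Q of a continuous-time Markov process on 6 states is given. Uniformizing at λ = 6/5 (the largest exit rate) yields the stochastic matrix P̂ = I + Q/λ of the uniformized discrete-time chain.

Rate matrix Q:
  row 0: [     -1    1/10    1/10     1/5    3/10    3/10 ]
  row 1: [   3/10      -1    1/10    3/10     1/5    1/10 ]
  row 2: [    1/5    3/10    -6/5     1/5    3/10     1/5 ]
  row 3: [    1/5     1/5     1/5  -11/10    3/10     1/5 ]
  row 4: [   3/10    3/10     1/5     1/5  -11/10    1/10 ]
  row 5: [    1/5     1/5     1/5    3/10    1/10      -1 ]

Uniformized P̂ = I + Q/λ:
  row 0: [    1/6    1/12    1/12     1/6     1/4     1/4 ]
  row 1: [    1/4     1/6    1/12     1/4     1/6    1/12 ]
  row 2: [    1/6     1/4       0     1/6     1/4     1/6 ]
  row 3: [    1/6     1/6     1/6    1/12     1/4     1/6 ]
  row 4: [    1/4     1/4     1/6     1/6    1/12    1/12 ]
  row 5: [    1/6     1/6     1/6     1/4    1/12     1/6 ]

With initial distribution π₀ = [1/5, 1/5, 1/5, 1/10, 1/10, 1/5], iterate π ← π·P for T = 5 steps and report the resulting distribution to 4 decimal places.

t=0: π = [0.2000, 0.2000, 0.2000, 0.1000, 0.1000, 0.2000]
t=1: π = [0.1917, 0.1750, 0.1000, 0.1917, 0.1833, 0.1583]
t=2: π = [0.1965, 0.1743, 0.1194, 0.1785, 0.1785, 0.1528]
t=3: π = [0.1961, 0.1751, 0.1159, 0.1791, 0.1803, 0.1536]
t=4: π = [0.1963, 0.1750, 0.1164, 0.1791, 0.1798, 0.1534]
t=5: π = [0.1962, 0.1750, 0.1163, 0.1791, 0.1799, 0.1535]

π = [0.1962, 0.1750, 0.1163, 0.1791, 0.1799, 0.1535]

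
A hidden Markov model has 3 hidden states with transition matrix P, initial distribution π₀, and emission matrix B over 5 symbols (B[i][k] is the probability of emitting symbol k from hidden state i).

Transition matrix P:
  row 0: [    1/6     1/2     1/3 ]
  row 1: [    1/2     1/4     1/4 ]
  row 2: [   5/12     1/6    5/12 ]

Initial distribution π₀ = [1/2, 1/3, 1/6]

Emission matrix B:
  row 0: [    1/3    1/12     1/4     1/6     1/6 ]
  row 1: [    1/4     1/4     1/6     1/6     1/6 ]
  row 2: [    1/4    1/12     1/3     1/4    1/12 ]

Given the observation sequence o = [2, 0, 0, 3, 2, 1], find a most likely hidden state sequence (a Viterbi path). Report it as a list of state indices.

t=0: δ = [1.250e-01, 5.556e-02, 5.556e-02]  (obs o_0=2)
t=1: δ = [9.259e-03, 1.562e-02, 1.042e-02]  ψ = [1, 0, 0]  (obs o_1=0)
t=2: δ = [2.604e-03, 1.157e-03, 1.085e-03]  ψ = [1, 0, 2]  (obs o_2=0)
t=3: δ = [9.645e-05, 2.170e-04, 2.170e-04]  ψ = [1, 0, 0]  (obs o_3=3)
t=4: δ = [2.713e-05, 9.042e-06, 3.014e-05]  ψ = [1, 1, 2]  (obs o_4=2)
t=5: δ = [1.047e-06, 3.391e-06, 1.047e-06]  ψ = [2, 0, 2]  (obs o_5=1)
backtrack: best end state = 1; path = [0, 1, 0, 1, 0, 1]

path = [0, 1, 0, 1, 0, 1]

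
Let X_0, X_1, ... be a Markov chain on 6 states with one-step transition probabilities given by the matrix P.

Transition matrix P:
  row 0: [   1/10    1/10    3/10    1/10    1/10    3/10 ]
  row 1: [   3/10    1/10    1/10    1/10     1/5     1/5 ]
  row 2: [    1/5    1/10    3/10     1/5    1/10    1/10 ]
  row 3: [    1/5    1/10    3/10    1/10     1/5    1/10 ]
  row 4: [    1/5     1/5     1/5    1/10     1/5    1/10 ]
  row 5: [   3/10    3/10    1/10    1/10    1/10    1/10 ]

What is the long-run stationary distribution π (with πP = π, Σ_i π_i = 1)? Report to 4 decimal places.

Balance equations π_j = Σ_i π_i·P[i][j]:
  π_0 = 1/10·π_0 + 3/10·π_1 + 1/5·π_2 + 1/5·π_3 + 1/5·π_4 + 3/10·π_5
  π_1 = 1/10·π_0 + 1/10·π_1 + 1/10·π_2 + 1/10·π_3 + 1/5·π_4 + 3/10·π_5
  π_2 = 3/10·π_0 + 1/10·π_1 + 3/10·π_2 + 3/10·π_3 + 1/5·π_4 + 1/10·π_5
  π_3 = 1/10·π_0 + 1/10·π_1 + 1/5·π_2 + 1/10·π_3 + 1/10·π_4 + 1/10·π_5
  π_4 = 1/10·π_0 + 1/5·π_1 + 1/10·π_2 + 1/5·π_3 + 1/5·π_4 + 1/10·π_5
  normalize: π_0 + π_1 + π_2 + π_3 + π_4 + π_5 = 1
Solving the linear system gives exactly π = [10917/52172, 1896/13043, 2942/13043, 3197/26086, 3675/26086, 8159/52172].

π = [0.2093, 0.1454, 0.2256, 0.1226, 0.1409, 0.1564]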